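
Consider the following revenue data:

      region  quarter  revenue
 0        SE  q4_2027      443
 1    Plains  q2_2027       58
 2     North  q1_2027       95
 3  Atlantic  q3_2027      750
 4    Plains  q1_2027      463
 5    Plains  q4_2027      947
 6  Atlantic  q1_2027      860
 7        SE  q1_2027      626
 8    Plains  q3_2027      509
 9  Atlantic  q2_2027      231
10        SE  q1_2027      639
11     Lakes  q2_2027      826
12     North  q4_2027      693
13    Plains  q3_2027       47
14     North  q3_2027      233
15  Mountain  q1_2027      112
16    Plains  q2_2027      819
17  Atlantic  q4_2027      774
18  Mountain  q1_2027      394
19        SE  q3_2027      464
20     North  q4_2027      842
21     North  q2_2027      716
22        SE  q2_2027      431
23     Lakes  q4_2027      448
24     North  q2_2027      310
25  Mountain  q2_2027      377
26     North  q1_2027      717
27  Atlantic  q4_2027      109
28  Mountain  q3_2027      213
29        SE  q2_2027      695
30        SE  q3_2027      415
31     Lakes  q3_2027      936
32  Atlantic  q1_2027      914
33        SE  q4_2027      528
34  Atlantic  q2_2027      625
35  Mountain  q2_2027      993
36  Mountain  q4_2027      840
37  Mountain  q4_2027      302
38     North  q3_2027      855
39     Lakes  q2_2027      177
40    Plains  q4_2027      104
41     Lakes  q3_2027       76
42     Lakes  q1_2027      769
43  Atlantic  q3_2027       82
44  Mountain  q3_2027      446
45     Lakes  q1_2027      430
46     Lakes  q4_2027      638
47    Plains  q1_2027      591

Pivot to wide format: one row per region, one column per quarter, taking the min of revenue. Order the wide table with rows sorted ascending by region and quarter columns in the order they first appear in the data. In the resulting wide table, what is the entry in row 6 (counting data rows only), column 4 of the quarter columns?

With rows sorted ascending by region, row 6 is region=SE. quarter columns in first-appearance order: q4_2027, q2_2027, q1_2027, q3_2027; column 4 is q3_2027.
Long rows with region=SE, quarter=q3_2027: min(464, 415) = 415.

415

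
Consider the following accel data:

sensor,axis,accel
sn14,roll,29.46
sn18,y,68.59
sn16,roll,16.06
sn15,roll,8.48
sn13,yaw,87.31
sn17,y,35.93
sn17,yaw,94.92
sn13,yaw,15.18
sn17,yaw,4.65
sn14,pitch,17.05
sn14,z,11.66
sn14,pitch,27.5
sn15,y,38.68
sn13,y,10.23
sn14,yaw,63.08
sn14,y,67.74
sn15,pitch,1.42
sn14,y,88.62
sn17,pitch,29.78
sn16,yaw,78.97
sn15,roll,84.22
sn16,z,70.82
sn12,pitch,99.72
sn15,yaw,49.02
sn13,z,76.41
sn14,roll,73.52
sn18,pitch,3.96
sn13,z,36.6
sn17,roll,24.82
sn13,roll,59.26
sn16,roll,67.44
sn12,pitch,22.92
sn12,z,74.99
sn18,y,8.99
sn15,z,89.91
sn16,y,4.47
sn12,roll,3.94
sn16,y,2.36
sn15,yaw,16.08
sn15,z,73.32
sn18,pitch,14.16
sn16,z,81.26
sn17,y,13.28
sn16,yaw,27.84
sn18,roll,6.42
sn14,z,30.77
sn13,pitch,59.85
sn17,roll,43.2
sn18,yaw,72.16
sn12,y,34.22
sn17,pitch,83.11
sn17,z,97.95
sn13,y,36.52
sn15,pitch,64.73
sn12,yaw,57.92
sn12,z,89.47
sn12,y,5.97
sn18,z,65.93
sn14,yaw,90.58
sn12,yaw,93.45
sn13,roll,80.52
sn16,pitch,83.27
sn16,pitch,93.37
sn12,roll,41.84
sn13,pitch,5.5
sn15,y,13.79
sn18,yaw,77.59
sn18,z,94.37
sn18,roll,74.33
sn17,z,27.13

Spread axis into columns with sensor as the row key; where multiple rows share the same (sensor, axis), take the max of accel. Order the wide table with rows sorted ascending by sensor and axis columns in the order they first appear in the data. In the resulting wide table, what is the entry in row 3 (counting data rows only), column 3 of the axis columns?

With rows sorted ascending by sensor, row 3 is sensor=sn14. axis columns in first-appearance order: roll, y, yaw, pitch, z; column 3 is yaw.
Long rows with sensor=sn14, axis=yaw: max(63.08, 90.58) = 90.58.

90.58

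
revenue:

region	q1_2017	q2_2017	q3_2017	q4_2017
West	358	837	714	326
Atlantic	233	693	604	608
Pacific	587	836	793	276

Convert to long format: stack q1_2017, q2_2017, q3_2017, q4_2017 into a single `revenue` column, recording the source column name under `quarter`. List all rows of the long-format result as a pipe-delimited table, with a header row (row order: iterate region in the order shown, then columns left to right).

| region | quarter | revenue |
| West | q1_2017 | 358 |
| West | q2_2017 | 837 |
| West | q3_2017 | 714 |
| West | q4_2017 | 326 |
| Atlantic | q1_2017 | 233 |
| Atlantic | q2_2017 | 693 |
| Atlantic | q3_2017 | 604 |
| Atlantic | q4_2017 | 608 |
| Pacific | q1_2017 | 587 |
| Pacific | q2_2017 | 836 |
| Pacific | q3_2017 | 793 |
| Pacific | q4_2017 | 276 |

Each (region, column) pair becomes one row: 3 × 4 = 12 rows.
For example, (West, q1_2017) → revenue=358.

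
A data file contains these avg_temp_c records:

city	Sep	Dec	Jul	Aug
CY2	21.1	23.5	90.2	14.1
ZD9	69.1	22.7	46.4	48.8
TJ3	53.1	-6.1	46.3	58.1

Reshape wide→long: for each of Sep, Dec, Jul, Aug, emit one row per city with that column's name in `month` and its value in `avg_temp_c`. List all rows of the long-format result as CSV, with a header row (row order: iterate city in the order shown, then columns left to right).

city,month,avg_temp_c
CY2,Sep,21.1
CY2,Dec,23.5
CY2,Jul,90.2
CY2,Aug,14.1
ZD9,Sep,69.1
ZD9,Dec,22.7
ZD9,Jul,46.4
ZD9,Aug,48.8
TJ3,Sep,53.1
TJ3,Dec,-6.1
TJ3,Jul,46.3
TJ3,Aug,58.1

Each (city, column) pair becomes one row: 3 × 4 = 12 rows.
For example, (CY2, Sep) → avg_temp_c=21.1.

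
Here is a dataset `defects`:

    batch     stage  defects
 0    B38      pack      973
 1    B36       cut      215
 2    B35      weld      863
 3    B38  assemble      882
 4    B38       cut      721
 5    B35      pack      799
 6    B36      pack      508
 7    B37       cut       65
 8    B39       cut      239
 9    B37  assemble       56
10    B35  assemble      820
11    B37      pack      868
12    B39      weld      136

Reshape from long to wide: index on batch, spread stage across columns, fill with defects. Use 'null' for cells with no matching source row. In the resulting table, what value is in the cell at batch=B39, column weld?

The long row with batch=B39, stage=weld has defects=136.

136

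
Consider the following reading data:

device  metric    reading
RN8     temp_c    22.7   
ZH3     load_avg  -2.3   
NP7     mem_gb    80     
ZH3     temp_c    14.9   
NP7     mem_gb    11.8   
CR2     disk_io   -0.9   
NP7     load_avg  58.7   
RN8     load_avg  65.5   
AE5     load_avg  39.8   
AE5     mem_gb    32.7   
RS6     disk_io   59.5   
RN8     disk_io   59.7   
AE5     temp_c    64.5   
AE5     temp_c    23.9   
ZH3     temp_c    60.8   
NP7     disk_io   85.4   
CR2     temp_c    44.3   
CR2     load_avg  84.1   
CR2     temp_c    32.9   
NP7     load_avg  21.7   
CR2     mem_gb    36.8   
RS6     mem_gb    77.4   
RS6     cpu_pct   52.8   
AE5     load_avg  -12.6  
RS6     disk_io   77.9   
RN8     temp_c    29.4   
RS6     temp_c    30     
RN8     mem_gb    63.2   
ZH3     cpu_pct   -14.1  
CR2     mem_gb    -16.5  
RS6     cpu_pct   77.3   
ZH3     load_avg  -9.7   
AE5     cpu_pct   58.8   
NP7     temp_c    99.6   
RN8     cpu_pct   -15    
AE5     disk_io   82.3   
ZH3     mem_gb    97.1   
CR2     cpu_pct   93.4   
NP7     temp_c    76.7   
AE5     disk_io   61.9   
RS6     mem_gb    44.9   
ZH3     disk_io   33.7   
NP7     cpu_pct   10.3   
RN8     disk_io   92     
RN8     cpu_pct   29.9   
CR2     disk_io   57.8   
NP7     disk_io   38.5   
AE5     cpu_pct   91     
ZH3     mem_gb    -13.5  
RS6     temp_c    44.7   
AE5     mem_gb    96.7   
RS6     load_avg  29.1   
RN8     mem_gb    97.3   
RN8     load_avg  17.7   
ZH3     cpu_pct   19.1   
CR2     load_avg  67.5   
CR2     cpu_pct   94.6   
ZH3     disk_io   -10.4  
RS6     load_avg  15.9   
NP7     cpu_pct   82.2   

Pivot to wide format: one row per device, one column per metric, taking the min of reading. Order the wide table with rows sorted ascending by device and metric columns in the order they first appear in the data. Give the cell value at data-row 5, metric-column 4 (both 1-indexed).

59.5

With rows sorted ascending by device, row 5 is device=RS6. metric columns in first-appearance order: temp_c, load_avg, mem_gb, disk_io, cpu_pct; column 4 is disk_io.
Long rows with device=RS6, metric=disk_io: min(59.5, 77.9) = 59.5.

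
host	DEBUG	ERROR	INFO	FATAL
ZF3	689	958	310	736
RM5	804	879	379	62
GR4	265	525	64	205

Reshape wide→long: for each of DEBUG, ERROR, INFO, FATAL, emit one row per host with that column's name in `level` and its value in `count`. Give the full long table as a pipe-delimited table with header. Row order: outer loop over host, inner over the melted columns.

Each (host, column) pair becomes one row: 3 × 4 = 12 rows.
For example, (ZF3, DEBUG) → count=689.

| host | level | count |
| ZF3 | DEBUG | 689 |
| ZF3 | ERROR | 958 |
| ZF3 | INFO | 310 |
| ZF3 | FATAL | 736 |
| RM5 | DEBUG | 804 |
| RM5 | ERROR | 879 |
| RM5 | INFO | 379 |
| RM5 | FATAL | 62 |
| GR4 | DEBUG | 265 |
| GR4 | ERROR | 525 |
| GR4 | INFO | 64 |
| GR4 | FATAL | 205 |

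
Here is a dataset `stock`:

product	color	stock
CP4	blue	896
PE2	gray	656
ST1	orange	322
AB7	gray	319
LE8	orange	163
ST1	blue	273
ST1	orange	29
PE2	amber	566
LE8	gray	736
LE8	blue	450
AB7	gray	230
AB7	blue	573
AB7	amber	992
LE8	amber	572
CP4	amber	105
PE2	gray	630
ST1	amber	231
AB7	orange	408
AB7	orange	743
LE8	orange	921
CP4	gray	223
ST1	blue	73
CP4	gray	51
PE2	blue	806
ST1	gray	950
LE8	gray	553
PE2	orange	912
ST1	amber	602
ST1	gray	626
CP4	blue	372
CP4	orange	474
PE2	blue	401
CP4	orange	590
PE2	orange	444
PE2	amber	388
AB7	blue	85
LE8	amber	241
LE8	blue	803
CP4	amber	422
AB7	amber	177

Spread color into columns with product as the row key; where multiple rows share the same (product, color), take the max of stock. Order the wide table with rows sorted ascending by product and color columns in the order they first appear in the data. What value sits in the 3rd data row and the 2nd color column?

736

With rows sorted ascending by product, row 3 is product=LE8. color columns in first-appearance order: blue, gray, orange, amber; column 2 is gray.
Long rows with product=LE8, color=gray: max(736, 553) = 736.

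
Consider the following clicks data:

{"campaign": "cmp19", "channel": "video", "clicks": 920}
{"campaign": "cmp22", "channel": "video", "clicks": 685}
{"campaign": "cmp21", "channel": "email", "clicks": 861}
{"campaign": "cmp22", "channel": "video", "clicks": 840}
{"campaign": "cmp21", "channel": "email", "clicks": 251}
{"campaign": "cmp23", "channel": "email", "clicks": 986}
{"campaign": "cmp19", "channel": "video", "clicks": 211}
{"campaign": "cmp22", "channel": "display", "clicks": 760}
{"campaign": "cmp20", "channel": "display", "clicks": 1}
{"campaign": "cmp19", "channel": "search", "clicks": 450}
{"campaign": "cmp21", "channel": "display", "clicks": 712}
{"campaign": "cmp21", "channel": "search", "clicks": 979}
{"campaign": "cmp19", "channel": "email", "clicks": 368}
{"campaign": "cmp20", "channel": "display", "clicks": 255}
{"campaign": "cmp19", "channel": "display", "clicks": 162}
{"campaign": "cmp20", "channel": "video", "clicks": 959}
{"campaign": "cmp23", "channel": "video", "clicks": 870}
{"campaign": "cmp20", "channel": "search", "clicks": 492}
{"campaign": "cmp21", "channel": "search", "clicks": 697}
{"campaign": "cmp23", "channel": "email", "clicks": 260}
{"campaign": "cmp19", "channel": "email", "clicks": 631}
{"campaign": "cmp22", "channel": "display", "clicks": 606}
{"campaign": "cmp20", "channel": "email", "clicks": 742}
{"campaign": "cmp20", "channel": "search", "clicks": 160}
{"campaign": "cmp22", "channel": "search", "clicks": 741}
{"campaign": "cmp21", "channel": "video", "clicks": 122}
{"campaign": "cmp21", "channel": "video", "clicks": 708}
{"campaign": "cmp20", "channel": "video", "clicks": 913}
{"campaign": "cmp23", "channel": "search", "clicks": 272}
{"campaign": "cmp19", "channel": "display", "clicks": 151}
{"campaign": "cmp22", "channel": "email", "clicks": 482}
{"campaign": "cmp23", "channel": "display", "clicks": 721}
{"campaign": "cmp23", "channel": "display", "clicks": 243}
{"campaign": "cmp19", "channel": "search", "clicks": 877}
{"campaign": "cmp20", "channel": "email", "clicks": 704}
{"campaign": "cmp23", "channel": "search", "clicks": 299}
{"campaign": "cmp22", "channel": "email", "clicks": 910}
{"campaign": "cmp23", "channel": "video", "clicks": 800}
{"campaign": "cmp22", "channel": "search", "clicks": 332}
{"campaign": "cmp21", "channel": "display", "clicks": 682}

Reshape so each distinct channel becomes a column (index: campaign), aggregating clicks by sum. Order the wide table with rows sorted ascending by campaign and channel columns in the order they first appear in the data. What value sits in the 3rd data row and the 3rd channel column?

With rows sorted ascending by campaign, row 3 is campaign=cmp21. channel columns in first-appearance order: video, email, display, search; column 3 is display.
Long rows with campaign=cmp21, channel=display: 712 + 682 = 1394.

1394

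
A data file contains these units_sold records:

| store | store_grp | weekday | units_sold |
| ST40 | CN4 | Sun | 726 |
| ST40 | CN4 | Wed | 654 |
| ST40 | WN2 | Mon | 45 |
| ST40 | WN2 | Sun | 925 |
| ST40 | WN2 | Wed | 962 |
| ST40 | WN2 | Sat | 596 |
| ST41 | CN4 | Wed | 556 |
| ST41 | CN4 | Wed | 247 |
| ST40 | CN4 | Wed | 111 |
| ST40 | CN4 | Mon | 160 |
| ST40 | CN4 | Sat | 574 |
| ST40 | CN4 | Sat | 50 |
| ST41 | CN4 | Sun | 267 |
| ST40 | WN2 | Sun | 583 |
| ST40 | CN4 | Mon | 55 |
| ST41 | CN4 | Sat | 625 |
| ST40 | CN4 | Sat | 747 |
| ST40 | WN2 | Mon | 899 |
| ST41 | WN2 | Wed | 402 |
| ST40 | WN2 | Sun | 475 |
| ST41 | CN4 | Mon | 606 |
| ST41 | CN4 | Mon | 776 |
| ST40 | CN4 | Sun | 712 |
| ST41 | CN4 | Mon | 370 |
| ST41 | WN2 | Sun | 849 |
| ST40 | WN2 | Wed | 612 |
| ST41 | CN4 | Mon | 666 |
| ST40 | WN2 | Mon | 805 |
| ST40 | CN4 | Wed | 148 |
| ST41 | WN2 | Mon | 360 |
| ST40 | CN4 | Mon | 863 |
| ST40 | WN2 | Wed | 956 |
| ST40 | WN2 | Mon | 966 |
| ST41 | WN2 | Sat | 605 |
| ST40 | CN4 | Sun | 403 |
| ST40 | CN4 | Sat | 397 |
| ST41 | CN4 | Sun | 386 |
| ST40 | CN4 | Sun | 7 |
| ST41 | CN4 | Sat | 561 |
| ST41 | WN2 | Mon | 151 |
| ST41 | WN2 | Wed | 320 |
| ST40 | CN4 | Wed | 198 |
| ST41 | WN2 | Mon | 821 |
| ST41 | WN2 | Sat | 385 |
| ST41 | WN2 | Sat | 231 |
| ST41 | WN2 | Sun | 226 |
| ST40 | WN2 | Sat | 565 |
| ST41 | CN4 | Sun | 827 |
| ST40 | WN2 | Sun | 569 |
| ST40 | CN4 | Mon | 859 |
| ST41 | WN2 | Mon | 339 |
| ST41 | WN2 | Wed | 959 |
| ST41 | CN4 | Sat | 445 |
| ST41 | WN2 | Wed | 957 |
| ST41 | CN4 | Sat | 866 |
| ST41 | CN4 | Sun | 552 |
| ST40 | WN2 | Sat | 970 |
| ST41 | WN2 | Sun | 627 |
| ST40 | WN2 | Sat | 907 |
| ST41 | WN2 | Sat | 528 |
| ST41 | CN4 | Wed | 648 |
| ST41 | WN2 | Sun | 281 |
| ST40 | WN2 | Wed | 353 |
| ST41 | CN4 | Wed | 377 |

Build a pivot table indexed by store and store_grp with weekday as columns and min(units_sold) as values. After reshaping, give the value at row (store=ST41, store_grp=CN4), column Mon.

Rows with store=ST41, store_grp=CN4 and weekday=Mon: units_sold values are 606, 776, 370, 666.
min(606, 776, 370, 666) = 370.

370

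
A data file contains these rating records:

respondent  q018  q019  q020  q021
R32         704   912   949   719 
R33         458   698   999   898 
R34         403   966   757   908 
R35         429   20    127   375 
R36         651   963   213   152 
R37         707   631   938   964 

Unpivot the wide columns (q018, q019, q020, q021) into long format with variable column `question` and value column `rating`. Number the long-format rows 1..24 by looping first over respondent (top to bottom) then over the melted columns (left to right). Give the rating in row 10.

966

24 rows total (6 × 4). Row 10: index ⌊(10-1)/4⌋ = 2 into respondent → R34; (10-1) mod 4 = 1 into the melted columns → q019.
So row 10 is (R34, q019, 966); rating = 966.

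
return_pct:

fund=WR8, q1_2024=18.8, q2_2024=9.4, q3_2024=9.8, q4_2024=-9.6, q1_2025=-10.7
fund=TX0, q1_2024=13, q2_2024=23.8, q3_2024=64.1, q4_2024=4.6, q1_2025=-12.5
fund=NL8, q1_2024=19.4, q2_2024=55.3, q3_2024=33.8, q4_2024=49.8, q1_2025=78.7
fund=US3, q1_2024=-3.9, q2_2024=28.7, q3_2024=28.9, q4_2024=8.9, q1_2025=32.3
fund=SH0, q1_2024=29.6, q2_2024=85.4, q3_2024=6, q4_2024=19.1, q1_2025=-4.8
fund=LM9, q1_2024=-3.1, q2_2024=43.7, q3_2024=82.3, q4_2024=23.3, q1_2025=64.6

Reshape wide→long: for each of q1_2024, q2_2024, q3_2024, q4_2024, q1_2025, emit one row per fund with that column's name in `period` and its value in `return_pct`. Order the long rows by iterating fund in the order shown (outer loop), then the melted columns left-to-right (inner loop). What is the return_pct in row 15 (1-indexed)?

30 rows total (6 × 5). Row 15: index ⌊(15-1)/5⌋ = 2 into fund → NL8; (15-1) mod 5 = 4 into the melted columns → q1_2025.
So row 15 is (NL8, q1_2025, 78.7); return_pct = 78.7.

78.7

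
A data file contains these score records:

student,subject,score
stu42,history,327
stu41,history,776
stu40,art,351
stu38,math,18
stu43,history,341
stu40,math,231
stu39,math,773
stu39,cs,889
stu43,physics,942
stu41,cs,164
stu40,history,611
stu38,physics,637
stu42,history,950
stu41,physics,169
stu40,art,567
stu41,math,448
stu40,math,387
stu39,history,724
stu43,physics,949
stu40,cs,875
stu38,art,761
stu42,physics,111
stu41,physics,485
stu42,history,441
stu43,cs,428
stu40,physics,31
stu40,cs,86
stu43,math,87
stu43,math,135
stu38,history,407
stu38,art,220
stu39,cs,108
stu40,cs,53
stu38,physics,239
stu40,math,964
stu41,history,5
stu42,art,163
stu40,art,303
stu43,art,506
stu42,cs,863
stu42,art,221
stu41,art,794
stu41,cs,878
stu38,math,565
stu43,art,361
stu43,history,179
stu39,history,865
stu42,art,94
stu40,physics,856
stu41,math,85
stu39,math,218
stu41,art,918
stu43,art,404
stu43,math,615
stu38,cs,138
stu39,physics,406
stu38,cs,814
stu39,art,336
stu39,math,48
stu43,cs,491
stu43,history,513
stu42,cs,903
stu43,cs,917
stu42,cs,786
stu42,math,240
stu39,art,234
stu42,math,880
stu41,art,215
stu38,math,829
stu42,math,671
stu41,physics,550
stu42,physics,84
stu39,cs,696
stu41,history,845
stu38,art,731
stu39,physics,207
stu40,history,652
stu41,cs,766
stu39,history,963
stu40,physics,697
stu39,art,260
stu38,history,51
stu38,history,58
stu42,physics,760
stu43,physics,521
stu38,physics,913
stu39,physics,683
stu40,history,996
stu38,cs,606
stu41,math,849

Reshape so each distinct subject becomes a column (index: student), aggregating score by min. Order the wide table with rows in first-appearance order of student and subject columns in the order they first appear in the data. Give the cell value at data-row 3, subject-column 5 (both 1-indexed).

With rows in first-appearance order of student, row 3 is student=stu40. subject columns in first-appearance order: history, art, math, cs, physics; column 5 is physics.
Long rows with student=stu40, subject=physics: min(31, 856, 697) = 31.

31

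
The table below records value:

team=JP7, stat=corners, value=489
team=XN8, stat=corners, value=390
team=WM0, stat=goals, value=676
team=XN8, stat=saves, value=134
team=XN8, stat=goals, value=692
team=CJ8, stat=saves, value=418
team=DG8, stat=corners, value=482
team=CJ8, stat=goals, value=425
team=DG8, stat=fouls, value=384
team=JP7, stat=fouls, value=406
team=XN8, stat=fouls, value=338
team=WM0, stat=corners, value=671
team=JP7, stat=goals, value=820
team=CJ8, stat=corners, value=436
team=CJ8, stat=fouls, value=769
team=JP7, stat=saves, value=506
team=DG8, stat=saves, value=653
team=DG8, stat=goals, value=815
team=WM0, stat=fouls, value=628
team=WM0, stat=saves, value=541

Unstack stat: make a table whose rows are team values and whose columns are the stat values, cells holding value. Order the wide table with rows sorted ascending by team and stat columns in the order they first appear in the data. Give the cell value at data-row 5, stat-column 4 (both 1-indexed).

338

With rows sorted ascending by team, row 5 is team=XN8. stat columns in first-appearance order: corners, goals, saves, fouls; column 4 is fouls.
Long rows with team=XN8, stat=fouls: value = 338.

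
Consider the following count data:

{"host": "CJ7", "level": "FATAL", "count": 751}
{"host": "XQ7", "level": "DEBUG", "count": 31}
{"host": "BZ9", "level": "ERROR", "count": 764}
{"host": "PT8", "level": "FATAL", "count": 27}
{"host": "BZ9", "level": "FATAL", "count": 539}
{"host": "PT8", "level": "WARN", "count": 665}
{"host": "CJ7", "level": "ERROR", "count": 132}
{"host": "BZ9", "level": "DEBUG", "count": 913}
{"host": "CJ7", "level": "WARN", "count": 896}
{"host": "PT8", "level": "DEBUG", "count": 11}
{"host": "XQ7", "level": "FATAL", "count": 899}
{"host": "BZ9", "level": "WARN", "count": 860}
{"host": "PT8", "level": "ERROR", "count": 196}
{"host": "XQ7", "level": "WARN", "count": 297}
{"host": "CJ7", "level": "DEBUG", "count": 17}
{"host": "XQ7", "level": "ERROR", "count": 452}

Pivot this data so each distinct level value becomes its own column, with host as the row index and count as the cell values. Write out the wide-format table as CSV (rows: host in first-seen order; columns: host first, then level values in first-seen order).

Columns: host plus the 4 distinct level values (FATAL, DEBUG, ERROR, WARN).
For example, row CJ7 column FATAL takes count=751 from the long row (CJ7, FATAL).

host,FATAL,DEBUG,ERROR,WARN
CJ7,751,17,132,896
XQ7,899,31,452,297
BZ9,539,913,764,860
PT8,27,11,196,665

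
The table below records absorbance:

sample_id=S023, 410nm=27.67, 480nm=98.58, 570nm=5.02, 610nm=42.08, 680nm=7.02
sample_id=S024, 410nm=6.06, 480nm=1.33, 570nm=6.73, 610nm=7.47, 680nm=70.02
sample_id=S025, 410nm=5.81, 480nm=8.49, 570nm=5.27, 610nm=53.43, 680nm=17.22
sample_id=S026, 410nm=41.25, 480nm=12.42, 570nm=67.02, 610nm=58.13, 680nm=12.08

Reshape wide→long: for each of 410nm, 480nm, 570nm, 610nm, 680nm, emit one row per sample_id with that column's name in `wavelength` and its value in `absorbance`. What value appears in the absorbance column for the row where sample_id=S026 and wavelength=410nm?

Unpivoting turns each (sample_id, wide-column) pair into one long row.
The wide cell at row S026, column 410nm holds 41.25, so the long row (S026, 410nm) has absorbance=41.25.

41.25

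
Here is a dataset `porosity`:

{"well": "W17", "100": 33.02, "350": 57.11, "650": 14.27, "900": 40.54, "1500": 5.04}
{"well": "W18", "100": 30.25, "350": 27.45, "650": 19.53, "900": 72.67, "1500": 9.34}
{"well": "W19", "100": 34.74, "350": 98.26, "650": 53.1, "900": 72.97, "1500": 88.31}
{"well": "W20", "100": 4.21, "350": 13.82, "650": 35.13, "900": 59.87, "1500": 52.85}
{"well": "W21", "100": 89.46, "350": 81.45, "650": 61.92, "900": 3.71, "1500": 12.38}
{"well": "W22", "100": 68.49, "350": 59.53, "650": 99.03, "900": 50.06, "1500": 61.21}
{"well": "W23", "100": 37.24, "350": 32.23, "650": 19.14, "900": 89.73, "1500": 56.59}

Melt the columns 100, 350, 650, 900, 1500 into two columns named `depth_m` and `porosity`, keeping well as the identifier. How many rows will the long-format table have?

7 well values × 5 melted columns = 35 rows.

35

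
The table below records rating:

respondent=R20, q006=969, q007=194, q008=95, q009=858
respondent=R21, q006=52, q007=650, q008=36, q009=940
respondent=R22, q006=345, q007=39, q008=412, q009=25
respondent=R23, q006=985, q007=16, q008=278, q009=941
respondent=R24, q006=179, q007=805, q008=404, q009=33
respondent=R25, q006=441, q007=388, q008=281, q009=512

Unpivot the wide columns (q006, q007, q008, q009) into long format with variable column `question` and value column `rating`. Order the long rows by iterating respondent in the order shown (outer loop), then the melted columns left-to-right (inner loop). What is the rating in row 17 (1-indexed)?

179

24 rows total (6 × 4). Row 17: index ⌊(17-1)/4⌋ = 4 into respondent → R24; (17-1) mod 4 = 0 into the melted columns → q006.
So row 17 is (R24, q006, 179); rating = 179.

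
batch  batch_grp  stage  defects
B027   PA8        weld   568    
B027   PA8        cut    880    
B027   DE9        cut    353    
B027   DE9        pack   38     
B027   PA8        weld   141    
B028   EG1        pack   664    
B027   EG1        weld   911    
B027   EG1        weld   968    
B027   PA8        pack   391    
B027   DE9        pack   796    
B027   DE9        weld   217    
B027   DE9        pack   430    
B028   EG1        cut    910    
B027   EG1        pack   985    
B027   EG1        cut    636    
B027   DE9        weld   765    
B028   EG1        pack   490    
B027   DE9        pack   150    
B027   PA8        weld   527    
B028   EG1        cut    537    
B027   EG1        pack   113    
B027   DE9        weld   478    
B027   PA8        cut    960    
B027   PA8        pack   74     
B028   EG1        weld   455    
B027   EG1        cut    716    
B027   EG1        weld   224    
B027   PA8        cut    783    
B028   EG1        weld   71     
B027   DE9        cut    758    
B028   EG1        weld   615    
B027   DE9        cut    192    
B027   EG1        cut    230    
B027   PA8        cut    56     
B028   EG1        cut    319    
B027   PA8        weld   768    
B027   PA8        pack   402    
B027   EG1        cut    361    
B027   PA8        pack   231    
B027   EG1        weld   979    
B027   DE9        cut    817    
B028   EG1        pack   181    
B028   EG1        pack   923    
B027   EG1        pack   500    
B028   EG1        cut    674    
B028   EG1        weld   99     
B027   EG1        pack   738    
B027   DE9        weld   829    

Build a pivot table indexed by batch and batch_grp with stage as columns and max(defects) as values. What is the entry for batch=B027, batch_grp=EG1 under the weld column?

979

Rows with batch=B027, batch_grp=EG1 and stage=weld: defects values are 911, 968, 224, 979.
max(911, 968, 224, 979) = 979.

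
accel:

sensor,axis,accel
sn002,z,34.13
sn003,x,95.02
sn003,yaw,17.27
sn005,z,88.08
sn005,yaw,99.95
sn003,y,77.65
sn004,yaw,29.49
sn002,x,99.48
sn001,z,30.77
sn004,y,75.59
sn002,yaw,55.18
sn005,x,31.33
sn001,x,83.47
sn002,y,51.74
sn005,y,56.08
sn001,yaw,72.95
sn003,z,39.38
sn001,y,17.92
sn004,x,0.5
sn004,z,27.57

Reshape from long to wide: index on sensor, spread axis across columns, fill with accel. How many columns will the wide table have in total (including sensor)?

1 column for sensor plus 4 distinct axis values → 5 columns.

5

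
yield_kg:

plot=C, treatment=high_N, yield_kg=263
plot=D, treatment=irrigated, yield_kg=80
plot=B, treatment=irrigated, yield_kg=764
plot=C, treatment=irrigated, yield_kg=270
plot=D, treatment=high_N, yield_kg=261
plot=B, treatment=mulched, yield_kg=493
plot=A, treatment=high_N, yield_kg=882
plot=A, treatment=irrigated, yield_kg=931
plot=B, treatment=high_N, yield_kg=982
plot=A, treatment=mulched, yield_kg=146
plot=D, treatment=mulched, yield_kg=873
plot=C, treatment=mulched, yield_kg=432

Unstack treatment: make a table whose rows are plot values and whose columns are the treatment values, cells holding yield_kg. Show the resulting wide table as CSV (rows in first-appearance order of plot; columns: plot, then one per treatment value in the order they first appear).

plot,high_N,irrigated,mulched
C,263,270,432
D,261,80,873
B,982,764,493
A,882,931,146

Columns: plot plus the 3 distinct treatment values (high_N, irrigated, mulched).
For example, row C column high_N takes yield_kg=263 from the long row (C, high_N).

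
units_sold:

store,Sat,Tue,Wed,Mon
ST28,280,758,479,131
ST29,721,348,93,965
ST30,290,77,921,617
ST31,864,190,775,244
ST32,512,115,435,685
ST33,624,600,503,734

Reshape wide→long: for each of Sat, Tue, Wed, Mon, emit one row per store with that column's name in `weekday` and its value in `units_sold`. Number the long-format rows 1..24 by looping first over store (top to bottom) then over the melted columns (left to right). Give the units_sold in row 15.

775

24 rows total (6 × 4). Row 15: index ⌊(15-1)/4⌋ = 3 into store → ST31; (15-1) mod 4 = 2 into the melted columns → Wed.
So row 15 is (ST31, Wed, 775); units_sold = 775.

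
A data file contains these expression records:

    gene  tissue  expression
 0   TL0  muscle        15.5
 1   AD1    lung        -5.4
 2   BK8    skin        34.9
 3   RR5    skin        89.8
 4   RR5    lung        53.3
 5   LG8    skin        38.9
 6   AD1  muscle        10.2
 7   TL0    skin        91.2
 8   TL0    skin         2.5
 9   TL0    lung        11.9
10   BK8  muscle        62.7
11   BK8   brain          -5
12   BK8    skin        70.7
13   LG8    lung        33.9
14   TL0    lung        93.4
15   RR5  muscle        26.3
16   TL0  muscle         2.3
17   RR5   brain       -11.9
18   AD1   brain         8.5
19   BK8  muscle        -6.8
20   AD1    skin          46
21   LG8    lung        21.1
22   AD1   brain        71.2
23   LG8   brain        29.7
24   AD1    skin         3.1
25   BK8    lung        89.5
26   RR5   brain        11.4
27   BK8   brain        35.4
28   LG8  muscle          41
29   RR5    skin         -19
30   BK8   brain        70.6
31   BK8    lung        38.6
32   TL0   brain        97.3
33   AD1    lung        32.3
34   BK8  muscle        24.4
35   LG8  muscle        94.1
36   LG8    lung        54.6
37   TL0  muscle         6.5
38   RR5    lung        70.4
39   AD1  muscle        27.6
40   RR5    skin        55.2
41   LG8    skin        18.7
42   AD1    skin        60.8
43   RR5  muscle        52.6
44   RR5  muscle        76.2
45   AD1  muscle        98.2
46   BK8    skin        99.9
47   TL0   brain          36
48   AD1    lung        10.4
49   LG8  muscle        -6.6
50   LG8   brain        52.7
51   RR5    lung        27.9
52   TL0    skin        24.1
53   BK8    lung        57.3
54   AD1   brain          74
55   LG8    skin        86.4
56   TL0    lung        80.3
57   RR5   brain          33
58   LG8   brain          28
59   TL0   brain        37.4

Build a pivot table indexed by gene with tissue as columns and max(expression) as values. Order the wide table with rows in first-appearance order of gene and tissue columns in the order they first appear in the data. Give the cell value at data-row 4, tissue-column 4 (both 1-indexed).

33

With rows in first-appearance order of gene, row 4 is gene=RR5. tissue columns in first-appearance order: muscle, lung, skin, brain; column 4 is brain.
Long rows with gene=RR5, tissue=brain: max(-11.9, 11.4, 33) = 33.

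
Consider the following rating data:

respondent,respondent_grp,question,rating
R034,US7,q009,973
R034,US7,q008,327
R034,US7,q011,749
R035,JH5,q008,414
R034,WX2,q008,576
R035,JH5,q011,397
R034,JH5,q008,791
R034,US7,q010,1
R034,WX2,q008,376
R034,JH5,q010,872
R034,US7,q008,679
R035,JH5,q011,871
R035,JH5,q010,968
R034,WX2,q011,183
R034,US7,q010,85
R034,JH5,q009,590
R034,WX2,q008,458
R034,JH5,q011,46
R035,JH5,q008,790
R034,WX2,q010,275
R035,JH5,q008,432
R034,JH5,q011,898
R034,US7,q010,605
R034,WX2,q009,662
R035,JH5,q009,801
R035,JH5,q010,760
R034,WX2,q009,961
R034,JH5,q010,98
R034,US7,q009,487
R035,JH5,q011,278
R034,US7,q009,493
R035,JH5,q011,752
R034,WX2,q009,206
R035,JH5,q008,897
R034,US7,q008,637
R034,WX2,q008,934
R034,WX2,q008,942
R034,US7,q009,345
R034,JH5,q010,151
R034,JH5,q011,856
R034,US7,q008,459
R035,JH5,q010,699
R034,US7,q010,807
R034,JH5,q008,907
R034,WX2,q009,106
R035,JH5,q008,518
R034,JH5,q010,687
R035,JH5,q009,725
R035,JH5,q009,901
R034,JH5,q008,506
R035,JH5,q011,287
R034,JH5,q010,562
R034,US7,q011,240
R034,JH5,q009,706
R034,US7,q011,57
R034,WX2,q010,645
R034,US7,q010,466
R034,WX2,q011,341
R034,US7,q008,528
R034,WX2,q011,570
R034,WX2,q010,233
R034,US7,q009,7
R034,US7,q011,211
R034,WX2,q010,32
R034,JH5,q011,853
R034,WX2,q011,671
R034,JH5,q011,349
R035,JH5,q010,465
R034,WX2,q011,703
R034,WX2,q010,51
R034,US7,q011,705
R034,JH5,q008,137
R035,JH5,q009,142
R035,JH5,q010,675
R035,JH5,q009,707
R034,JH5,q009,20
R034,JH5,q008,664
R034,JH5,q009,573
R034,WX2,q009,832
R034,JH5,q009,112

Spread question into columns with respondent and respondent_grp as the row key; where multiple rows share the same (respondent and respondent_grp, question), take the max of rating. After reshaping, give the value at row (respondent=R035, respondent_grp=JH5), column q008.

Rows with respondent=R035, respondent_grp=JH5 and question=q008: rating values are 414, 790, 432, 897, 518.
max(414, 790, 432, 897, 518) = 897.

897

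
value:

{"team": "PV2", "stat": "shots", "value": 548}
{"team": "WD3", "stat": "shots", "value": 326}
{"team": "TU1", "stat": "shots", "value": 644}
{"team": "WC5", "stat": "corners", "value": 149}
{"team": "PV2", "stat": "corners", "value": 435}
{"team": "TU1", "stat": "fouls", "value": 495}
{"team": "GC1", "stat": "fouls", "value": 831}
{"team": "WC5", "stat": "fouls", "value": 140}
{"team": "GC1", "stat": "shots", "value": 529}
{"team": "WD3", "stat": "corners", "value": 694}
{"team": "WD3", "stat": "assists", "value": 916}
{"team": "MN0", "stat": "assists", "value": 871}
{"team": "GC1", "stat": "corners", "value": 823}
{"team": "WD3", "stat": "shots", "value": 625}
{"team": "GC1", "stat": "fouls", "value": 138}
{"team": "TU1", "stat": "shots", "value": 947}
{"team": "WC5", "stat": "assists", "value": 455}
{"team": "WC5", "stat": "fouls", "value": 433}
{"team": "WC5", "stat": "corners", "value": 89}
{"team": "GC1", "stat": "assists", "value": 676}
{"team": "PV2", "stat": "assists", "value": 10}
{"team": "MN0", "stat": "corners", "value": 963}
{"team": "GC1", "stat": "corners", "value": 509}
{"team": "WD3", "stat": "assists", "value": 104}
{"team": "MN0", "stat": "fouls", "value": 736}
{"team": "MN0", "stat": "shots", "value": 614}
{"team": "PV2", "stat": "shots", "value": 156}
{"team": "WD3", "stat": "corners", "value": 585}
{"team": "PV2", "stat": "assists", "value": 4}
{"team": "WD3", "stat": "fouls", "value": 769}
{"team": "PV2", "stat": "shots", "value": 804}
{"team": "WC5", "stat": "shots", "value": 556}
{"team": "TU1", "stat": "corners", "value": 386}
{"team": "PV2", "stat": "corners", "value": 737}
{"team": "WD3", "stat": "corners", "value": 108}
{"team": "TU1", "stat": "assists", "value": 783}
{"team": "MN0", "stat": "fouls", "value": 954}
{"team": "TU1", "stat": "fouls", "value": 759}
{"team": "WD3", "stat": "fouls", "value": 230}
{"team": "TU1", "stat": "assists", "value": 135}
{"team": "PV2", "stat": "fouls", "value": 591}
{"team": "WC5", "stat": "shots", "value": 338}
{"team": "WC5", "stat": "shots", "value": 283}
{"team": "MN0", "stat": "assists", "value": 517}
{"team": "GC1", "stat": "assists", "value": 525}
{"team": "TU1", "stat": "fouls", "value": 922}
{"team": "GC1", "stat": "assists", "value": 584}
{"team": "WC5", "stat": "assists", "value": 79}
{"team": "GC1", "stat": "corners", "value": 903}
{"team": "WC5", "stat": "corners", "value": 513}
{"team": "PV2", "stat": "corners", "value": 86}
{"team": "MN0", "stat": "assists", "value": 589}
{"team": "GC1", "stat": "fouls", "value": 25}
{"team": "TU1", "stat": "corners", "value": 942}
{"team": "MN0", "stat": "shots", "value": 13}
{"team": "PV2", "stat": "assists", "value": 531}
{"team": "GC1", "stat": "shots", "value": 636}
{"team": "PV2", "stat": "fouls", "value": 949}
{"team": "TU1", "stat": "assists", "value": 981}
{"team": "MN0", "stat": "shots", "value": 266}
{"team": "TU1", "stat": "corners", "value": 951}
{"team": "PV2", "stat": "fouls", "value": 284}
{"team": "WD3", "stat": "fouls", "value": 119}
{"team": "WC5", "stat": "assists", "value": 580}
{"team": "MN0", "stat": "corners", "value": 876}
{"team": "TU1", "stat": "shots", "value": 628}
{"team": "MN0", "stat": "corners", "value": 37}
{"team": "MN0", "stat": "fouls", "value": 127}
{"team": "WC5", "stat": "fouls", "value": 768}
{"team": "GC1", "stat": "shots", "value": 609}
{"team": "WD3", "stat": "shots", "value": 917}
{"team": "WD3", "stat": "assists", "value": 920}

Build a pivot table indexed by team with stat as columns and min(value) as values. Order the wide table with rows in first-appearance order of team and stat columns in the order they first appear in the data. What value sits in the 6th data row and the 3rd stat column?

With rows in first-appearance order of team, row 6 is team=MN0. stat columns in first-appearance order: shots, corners, fouls, assists; column 3 is fouls.
Long rows with team=MN0, stat=fouls: min(736, 954, 127) = 127.

127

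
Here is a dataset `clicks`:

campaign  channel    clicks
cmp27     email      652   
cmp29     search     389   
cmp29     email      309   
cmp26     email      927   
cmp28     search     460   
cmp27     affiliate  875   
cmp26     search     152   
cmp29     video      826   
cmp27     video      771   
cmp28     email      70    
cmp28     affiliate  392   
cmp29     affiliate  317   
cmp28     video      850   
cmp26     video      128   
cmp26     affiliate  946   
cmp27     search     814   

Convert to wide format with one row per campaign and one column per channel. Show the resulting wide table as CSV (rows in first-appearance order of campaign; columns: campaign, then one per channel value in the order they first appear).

campaign,email,search,affiliate,video
cmp27,652,814,875,771
cmp29,309,389,317,826
cmp26,927,152,946,128
cmp28,70,460,392,850

Columns: campaign plus the 4 distinct channel values (email, search, affiliate, video).
For example, row cmp27 column email takes clicks=652 from the long row (cmp27, email).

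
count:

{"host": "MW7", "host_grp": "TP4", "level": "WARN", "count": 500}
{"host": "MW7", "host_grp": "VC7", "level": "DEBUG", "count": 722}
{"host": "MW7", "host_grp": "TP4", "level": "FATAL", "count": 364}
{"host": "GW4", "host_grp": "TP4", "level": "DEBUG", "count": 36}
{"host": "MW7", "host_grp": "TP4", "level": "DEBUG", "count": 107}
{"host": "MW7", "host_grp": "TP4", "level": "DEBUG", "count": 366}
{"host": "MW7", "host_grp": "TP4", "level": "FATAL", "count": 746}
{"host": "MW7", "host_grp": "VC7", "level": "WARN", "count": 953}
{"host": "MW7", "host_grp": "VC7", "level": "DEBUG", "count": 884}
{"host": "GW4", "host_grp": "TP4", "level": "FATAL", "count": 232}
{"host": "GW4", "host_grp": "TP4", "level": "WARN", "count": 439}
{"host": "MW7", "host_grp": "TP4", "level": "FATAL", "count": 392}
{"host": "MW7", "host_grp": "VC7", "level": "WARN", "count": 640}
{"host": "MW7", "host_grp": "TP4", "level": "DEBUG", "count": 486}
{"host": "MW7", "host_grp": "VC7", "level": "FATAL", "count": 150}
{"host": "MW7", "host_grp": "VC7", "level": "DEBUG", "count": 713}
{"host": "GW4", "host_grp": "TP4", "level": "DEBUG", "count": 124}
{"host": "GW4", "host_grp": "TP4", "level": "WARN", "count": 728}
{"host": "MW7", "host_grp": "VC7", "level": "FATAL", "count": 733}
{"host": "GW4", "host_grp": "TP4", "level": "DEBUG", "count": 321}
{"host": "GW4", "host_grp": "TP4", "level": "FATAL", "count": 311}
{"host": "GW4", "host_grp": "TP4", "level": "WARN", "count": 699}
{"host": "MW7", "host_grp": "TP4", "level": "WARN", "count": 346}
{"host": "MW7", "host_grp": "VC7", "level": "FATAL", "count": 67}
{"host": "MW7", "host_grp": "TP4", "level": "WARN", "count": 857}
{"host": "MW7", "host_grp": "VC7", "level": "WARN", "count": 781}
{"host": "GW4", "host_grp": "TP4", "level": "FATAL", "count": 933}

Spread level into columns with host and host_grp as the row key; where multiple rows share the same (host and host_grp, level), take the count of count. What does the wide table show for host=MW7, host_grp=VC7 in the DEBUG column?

Rows with host=MW7, host_grp=VC7 and level=DEBUG: count values are 722, 884, 713.
3 rows match — count = 3.

3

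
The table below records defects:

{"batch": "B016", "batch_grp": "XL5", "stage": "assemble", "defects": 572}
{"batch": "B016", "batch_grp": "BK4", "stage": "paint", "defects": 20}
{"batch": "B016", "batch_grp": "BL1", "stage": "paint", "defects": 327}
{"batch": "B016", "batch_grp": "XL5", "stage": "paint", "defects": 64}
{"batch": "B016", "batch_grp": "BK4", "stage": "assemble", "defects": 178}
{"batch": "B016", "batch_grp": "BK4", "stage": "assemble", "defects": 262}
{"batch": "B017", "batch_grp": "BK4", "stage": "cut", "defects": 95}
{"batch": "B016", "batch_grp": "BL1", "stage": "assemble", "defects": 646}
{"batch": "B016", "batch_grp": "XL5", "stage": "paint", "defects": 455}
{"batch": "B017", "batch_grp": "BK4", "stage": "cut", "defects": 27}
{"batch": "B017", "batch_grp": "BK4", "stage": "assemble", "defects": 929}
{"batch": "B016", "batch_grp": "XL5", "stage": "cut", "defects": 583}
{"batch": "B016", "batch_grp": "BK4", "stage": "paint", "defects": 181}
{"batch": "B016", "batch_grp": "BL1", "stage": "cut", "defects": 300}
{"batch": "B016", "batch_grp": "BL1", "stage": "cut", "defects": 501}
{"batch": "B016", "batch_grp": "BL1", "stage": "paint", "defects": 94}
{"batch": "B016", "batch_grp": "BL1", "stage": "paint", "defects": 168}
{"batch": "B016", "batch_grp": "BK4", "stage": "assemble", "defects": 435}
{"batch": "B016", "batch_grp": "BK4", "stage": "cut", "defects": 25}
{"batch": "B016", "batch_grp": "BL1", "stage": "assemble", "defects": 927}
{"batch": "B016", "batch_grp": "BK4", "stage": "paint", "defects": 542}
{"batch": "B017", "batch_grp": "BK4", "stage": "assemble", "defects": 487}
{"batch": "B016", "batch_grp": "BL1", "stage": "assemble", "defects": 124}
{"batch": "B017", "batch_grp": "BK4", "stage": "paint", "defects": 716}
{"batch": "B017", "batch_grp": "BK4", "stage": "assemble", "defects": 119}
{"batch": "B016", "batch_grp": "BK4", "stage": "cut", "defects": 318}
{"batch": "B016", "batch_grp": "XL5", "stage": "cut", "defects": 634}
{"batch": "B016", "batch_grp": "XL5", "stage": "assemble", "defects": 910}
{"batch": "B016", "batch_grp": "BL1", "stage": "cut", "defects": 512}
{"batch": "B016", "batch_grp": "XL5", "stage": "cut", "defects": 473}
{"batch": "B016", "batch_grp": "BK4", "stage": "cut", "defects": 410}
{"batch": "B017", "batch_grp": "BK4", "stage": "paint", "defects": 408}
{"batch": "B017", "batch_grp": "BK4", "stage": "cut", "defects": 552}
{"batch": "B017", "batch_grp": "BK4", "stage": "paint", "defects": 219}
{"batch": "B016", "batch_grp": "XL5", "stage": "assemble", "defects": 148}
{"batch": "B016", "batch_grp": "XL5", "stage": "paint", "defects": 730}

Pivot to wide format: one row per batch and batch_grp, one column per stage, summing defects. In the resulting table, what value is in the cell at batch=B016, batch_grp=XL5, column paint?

Rows with batch=B016, batch_grp=XL5 and stage=paint: defects values are 64, 455, 730.
64 + 455 + 730 = 1249.

1249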